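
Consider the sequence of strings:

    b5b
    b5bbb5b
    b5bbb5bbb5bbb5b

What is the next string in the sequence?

s(k+1) = s(k)·b·s(k) — each term doubles the last with 'b' between the halves.
So the next term is two copies of b5bbb5bbb5bbb5b with 'b' between the halves.

b5bbb5bbb5bbb5bbb5bbb5bbb5bbb5b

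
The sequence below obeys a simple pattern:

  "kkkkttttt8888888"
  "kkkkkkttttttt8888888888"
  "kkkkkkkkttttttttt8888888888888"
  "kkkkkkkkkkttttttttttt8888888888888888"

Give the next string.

Each string has the form k^{2n} t^{2n+1} 8^{3n+1}, where the shown terms are n = 2, 3, 4, 5.
Setting n = 6 gives 12, 13, 19 characters in each block.

kkkkkkkkkkkkttttttttttttt8888888888888888888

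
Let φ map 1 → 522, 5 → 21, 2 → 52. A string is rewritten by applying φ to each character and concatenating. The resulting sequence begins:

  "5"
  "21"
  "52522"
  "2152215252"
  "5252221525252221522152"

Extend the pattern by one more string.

φ(5252221525252221522152) expands symbol-by-symbol to 21 52 21 52 52 52 522 21 52 21 52 21 52 52 52 522 21 52 52 522 21 52; joining the 22 pieces gives the next term.

21522152525252221522152215252525222152525222152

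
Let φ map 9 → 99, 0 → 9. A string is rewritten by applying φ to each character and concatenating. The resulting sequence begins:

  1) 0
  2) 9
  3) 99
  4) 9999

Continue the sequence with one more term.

99999999

Apply φ to 9999 symbol by symbol: 9→99, 9→99, 9→99, 9→99; joined: 99 99 99 99.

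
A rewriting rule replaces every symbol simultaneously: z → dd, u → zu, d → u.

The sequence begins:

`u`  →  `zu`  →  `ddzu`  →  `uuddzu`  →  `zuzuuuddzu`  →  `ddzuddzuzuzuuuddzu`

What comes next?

φ(ddzuddzuzuzuuuddzu) expands symbol-by-symbol to u u dd zu u u dd zu dd zu dd zu zu zu u u dd zu; joining the 18 pieces gives the next term.

uuddzuuuddzuddzuddzuzuzuuuddzu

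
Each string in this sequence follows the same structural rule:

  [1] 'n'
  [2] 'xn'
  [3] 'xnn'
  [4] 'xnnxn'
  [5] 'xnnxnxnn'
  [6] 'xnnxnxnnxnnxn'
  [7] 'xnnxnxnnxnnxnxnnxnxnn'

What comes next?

Each term (from the third on) is the previous term followed by the one before it: term 3 = xn·n = xnn.
The next term joins xnnxnxnnxnnxnxnnxnxnn and xnnxnxnnxnnxn.

xnnxnxnnxnnxnxnnxnxnnxnnxnxnnxnnxn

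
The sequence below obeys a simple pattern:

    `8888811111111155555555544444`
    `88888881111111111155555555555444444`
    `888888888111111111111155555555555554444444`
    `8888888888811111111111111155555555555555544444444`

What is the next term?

88888888888881111111111111111155555555555555555444444444

The n-th term is 2n-1 8's then 2n+3 1's then 2n+3 5's then n+2 4's, where the shown terms are n = 3, 4, 5, 6.
For the next term, n = 7, so the run lengths are 13, 17, 17, 9.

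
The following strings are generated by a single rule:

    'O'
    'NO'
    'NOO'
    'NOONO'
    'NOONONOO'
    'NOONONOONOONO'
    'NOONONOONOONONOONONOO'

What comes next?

NOONONOONOONONOONONOONOONONOONOONO

Each term (from the third on) is the previous term followed by the one before it: term 3 = NO·O = NOO.
Continuing: NOONONOONOONONOONONOO · NOONONOONOONO gives term 8.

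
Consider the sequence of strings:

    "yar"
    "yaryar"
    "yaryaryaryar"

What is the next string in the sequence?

Each string is two copies of the previous one concatenated.
Doubling yaryaryaryar:

yaryaryaryaryaryaryaryar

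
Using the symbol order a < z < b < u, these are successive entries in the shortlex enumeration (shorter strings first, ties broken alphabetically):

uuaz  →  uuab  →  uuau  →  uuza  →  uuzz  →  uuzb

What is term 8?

uuba

Advancing 2 positions from uuzb through uuzb → uuzu reaches term 8.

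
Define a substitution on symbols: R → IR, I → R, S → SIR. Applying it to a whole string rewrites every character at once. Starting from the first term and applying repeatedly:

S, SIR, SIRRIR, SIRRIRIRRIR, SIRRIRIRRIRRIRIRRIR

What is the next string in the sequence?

Applying the rule to each of the 19 symbols of SIRRIRIRRIRRIRIRRIR gives the pieces SIR R IR IR R IR R IR IR R IR IR R IR R IR IR R IR, which concatenate to the answer.

SIRRIRIRRIRRIRIRRIRIRRIRRIRIRRIR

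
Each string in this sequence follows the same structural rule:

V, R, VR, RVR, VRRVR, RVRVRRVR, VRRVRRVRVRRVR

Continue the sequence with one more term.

RVRVRRVRVRRVRRVRVRRVR

This is a Fibonacci-style word recurrence s(k) = s(k−2)·s(k−1): e.g. V·R = VR.
So term 8 is RVRVRRVR·VRRVRRVRVRRVR.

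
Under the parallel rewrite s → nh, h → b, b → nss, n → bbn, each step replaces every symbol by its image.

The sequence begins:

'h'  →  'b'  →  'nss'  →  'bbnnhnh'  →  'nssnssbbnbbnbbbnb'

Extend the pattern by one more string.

Rewriting the 17 symbols of nssnssbbnbbnbbbnb one by one yields bbn nh nh bbn nh nh nss nss bbn nss nss bbn nss nss nss bbn nss; concatenated:

bbnnhnhbbnnhnhnssnssbbnnssnssbbnnssnssnssbbnnss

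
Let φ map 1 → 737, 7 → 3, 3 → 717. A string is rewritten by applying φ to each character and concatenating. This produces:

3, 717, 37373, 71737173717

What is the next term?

373737173737371737373

Rewriting each symbol of 71737173717: 7→3, 1→737, 7→3, 3→717, 7→3, 1→737, 7→3, 3→717, 7→3, 1→737, 7→3, which concatenates to 3 737 3 717 3 737 3 717 3 737 3.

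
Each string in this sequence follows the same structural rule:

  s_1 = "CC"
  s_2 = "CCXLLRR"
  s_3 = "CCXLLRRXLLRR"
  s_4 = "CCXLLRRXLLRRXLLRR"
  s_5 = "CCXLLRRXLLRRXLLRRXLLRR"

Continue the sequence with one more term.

CCXLLRRXLLRRXLLRRXLLRRXLLRR

Every step adds XLLRR to the end: s(k+1) = s(k)·XLLRR.
One more step from CCXLLRRXLLRRXLLRRXLLRR gives the answer.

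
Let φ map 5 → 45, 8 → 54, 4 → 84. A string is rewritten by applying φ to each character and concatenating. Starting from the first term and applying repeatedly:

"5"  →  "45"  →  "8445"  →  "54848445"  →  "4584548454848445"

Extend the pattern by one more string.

Replace each of the 16 characters of 4584548454848445 in place — 84 45 54 84 45 84 54 84 45 84 54 84 54 84 84 45 — and concatenate.

84455484458454844584548454848445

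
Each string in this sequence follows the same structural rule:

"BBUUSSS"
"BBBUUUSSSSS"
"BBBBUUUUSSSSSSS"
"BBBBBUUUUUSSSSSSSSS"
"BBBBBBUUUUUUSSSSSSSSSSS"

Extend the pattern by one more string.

The n-th term is n B's then n U's then 2n-1 S's, where the shown terms are n = 2, 3, 4, 5, 6.
For the next term, n = 7, so the run lengths are 7, 7, 13.

BBBBBBBUUUUUUUSSSSSSSSSSSSS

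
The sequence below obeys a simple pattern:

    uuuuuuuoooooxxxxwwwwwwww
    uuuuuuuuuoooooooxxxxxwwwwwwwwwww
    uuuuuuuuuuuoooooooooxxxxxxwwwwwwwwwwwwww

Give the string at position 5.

uuuuuuuuuuuuuuuoooooooooooooxxxxxxxxwwwwwwwwwwwwwwwwwwww

The n-th term is 2n+1 u's then 2n-1 o's then n+1 x's then 3n-1 w's, where the shown terms are n = 3, 4, 5.
Setting n = 7 gives 15, 13, 8, 20 characters in each block.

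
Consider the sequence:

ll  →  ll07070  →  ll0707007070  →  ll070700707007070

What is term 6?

The strings grow by a fixed suffix 07070 each time.
From ll070700707007070, 2 further steps: ll070700707007070 → ll07070070700707007070 → (answer).

ll0707007070070700707007070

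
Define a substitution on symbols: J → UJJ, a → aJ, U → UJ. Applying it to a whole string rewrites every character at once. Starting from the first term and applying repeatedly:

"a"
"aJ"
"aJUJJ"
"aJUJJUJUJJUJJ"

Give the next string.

Rewriting the 13 symbols of aJUJJUJUJJUJJ one by one yields aJ UJJ UJ UJJ UJJ UJ UJJ UJ UJJ UJJ UJ UJJ UJJ; concatenated:

aJUJJUJUJJUJJUJUJJUJUJJUJJUJUJJUJJ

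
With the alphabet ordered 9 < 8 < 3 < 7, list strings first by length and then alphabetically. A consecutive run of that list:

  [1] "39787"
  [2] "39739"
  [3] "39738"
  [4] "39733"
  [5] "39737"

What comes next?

39779

The successor of 39737 increments the rightmost position that isn't already 7 and resets every position after it to 9.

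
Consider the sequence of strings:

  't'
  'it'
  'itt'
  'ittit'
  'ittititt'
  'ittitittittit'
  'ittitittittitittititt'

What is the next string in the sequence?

ittitittittitittitittittitittittit

Each term (from the third on) is the previous term followed by the one before it: term 3 = it·t = itt.
So term 8 is ittitittittitittititt·ittitittittit.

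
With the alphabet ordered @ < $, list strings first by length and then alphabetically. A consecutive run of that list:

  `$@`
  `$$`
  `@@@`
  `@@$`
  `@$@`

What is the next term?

@$$

The successor of @$@ increments the rightmost position that isn't already $ and resets every position after it to @.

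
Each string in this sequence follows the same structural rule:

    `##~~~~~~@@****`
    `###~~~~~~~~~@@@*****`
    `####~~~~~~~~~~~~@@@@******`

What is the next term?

Reading off run lengths: # runs 2, 3, 4; ~ runs 6, 9, 12; @ runs 2, 3, 4; * runs 4, 5, 6 — each is linear in n, where the shown terms are n = 2, 3, 4.
Setting n = 5 gives 5, 15, 5, 7 characters in each block.

#####~~~~~~~~~~~~~~~@@@@@*******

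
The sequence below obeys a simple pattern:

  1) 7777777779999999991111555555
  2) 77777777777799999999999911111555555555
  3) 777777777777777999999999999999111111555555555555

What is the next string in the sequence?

7777777777777777779999999999999999991111111555555555555555

Term n consists of 3n+3 7's, followed by 3n+3 9's, followed by n+2 1's, followed by 3n 5's, where the shown terms are n = 2, 3, 4.
Setting n = 5 gives 18, 18, 7, 15 characters in each block.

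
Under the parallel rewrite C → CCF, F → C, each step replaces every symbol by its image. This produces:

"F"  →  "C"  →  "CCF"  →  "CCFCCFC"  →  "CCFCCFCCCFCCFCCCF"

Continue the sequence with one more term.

Rewriting the 17 symbols of CCFCCFCCCFCCFCCCF one by one yields CCF CCF C CCF CCF C CCF CCF CCF C CCF CCF C CCF CCF CCF C; concatenated:

CCFCCFCCCFCCFCCCFCCFCCFCCCFCCFCCCFCCFCCFC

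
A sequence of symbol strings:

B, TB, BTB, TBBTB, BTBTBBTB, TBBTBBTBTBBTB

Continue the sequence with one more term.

BTBTBBTBTBBTBBTBTBBTB

Each term (from the third on) is the two preceding terms concatenated in order: term 3 = B·TB = BTB.
The next term joins BTBTBBTB and TBBTBBTBTBBTB.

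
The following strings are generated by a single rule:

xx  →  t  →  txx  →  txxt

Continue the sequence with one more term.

From term 3 onward, concatenate the last term with the second-to-last: t·xx = txx, txx·t = txxt, …
So term 5 is txxt·txx.

txxttxx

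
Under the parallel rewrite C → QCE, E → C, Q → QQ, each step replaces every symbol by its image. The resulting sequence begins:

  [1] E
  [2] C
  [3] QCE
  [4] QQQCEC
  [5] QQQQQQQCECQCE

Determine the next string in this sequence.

Rewriting the 13 symbols of QQQQQQQCECQCE one by one yields QQ QQ QQ QQ QQ QQ QQ QCE C QCE QQ QCE C; concatenated:

QQQQQQQQQQQQQQQCECQCEQQQCEC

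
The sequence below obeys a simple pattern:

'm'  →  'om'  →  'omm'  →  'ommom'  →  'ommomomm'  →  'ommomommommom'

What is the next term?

Each term (from the third on) is the previous term followed by the one before it: term 3 = om·m = omm.
So term 7 is ommomommommom·ommomomm.

ommomommommomommomomm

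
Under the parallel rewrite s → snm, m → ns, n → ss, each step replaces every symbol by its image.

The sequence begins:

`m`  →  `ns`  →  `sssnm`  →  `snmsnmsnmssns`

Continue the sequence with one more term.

Replace each of the 13 characters of snmsnmsnmssns in place — snm ss ns snm ss ns snm ss ns snm snm ss snm — and concatenate.

snmssnssnmssnssnmssnssnmsnmsssnm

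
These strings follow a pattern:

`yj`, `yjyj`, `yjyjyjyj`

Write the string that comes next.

Every step duplicates the string.
Doubling yjyjyjyj:

yjyjyjyjyjyjyjyj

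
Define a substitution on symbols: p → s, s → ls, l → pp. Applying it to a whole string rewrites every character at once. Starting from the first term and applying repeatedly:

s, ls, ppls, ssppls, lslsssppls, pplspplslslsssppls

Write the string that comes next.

Replace each of the 18 characters of pplspplslslsssppls in place — s s pp ls s s pp ls pp ls pp ls ls ls s s pp ls — and concatenate.

sspplssspplspplspplslslsssppls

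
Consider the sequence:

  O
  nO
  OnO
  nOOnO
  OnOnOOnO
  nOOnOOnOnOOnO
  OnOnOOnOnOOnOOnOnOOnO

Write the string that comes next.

From term 3 onward, concatenate the second-to-last term with the last: O·nO = OnO, nO·OnO = nOOnO, …
So term 8 is nOOnOOnOnOOnO·OnOnOOnOnOOnOOnOnOOnO.

nOOnOOnOnOOnOOnOnOOnOnOOnOOnOnOOnO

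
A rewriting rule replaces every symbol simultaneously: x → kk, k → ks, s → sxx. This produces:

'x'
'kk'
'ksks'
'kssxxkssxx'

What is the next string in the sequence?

Expanding kssxxkssxx: k→ks, s→sxx, s→sxx, x→kk, x→kk, k→ks, s→sxx, s→sxx, x→kk, x→kk. Concatenated: ks sxx sxx kk kk ks sxx sxx kk kk.

kssxxsxxkkkkkssxxsxxkkkk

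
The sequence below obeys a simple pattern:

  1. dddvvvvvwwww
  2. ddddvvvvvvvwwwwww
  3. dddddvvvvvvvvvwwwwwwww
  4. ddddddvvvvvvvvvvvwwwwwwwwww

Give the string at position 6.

Each string has the form d^{n+2} v^{2n+3} w^{2n+2} (n = 1, 2, …).
For term 6, n = 6, so the run lengths are 8, 15, 14.

ddddddddvvvvvvvvvvvvvvvwwwwwwwwwwwwww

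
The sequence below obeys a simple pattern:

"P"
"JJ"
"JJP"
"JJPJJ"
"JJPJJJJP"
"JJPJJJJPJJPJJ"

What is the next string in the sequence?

This is a Fibonacci-style word recurrence s(k) = s(k−1)·s(k−2): e.g. JJ·P = JJP.
So term 7 is JJPJJJJPJJPJJ·JJPJJJJP.

JJPJJJJPJJPJJJJPJJJJP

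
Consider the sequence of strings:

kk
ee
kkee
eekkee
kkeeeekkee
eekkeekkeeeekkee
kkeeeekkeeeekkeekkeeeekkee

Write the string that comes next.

eekkeekkeeeekkeekkeeeekkeeeekkeekkeeeekkee

Each term (from the third on) is the two preceding terms concatenated in order: term 3 = kk·ee = kkee.
The next term joins eekkeekkeeeekkee and kkeeeekkeeeekkeekkeeeekkee.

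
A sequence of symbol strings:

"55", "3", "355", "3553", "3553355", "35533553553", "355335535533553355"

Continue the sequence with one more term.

From term 3 onward, concatenate the last term with the second-to-last: 3·55 = 355, 355·3 = 3553, …
Continuing: 355335535533553355 · 35533553553 gives term 8.

35533553553355335535533553553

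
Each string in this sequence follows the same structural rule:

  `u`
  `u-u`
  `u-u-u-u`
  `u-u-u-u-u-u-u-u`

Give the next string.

s(k+1) = s(k)·-·s(k) — each term doubles the last with '-' between the halves.
Doubling u-u-u-u-u-u-u-u with '-' between the halves:

u-u-u-u-u-u-u-u-u-u-u-u-u-u-u-u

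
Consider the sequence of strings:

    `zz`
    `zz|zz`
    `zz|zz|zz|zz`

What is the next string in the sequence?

zz|zz|zz|zz|zz|zz|zz|zz

Each string is two copies of the previous one joined by '|'.
One more doubling of zz|zz|zz|zz gives the answer.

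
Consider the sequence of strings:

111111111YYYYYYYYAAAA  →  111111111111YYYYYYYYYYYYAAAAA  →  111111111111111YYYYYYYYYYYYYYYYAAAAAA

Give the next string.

111111111111111111YYYYYYYYYYYYYYYYYYYYAAAAAAA

Term n consists of 3n+3 1's, followed by 4n Y's, followed by n+2 A's, where the shown terms are n = 2, 3, 4.
Setting n = 5 gives 18, 20, 7 characters in each block.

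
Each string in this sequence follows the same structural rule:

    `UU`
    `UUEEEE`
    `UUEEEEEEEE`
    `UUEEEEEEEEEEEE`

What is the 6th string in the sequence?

Every step adds EEEE to the end: s(k+1) = s(k)·EEEE.
From UUEEEEEEEEEEEE, 2 further steps: UUEEEEEEEEEEEE → UUEEEEEEEEEEEEEEEE → (answer).

UUEEEEEEEEEEEEEEEEEEEE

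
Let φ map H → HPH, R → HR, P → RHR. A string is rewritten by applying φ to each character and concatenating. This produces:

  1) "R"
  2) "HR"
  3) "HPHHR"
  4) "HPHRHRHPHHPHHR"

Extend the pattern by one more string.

Applying the rule to each of the 14 symbols of HPHRHRHPHHPHHR gives the pieces HPH RHR HPH HR HPH HR HPH RHR HPH HPH RHR HPH HPH HR, which concatenate to the answer.

HPHRHRHPHHRHPHHRHPHRHRHPHHPHRHRHPHHPHHR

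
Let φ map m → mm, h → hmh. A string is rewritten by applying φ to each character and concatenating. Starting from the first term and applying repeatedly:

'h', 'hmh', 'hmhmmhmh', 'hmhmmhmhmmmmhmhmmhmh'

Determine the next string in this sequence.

Rewriting the 20 symbols of hmhmmhmhmmmmhmhmmhmh one by one yields hmh mm hmh mm mm hmh mm hmh mm mm mm mm hmh mm hmh mm mm hmh mm hmh; concatenated:

hmhmmhmhmmmmhmhmmhmhmmmmmmmmhmhmmhmhmmmmhmhmmhmh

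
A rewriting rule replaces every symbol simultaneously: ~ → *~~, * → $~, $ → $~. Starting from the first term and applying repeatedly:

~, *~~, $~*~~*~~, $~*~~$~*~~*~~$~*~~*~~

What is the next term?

$~*~~$~*~~*~~$~*~~$~*~~*~~$~*~~*~~$~*~~$~*~~*~~$~*~~*~~

φ($~*~~$~*~~*~~$~*~~*~~) expands symbol-by-symbol to $~ *~~ $~ *~~ *~~ $~ *~~ $~ *~~ *~~ $~ *~~ *~~ $~ *~~ $~ *~~ *~~ $~ *~~ *~~; joining the 21 pieces gives the next term.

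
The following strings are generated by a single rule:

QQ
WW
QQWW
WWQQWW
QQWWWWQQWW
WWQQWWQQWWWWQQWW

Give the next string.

This is a Fibonacci-style word recurrence s(k) = s(k−2)·s(k−1): e.g. QQ·WW = QQWW.
So term 7 is QQWWWWQQWW·WWQQWWQQWWWWQQWW.

QQWWWWQQWWWWQQWWQQWWWWQQWW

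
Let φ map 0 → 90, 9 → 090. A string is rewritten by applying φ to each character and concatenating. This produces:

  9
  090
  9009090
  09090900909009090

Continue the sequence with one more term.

Replace each of the 17 characters of 09090900909009090 in place — 90 090 90 090 90 090 90 90 090 90 090 90 90 090 90 090 90 — and concatenate.

90090900909009090900909009090900909009090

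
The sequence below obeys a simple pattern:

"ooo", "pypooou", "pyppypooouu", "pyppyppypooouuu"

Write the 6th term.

pyppyppyppyppypooouuuuu

Every step adds pyp to the front and u to the end of the previous string.
From pyppyppypooouuu, 2 further steps: pyppyppypooouuu → pyppyppyppypooouuuu → (answer).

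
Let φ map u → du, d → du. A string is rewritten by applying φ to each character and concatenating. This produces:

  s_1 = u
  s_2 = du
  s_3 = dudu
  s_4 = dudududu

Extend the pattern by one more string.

Rewriting each symbol of dudududu: d→du, u→du, d→du, u→du, d→du, u→du, d→du, u→du, which concatenates to du du du du du du du du.

dudududududududu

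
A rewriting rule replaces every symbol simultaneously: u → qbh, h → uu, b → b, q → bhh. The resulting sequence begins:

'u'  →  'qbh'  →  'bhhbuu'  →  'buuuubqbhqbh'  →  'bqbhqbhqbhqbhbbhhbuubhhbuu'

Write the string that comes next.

bbhhbuubhhbuubhhbuubhhbuubbuuuubqbhqbhbuuuubqbhqbh

Applying the rule to each of the 26 symbols of bqbhqbhqbhqbhbbhhbuubhhbuu gives the pieces b bhh b uu bhh b uu bhh b uu bhh b uu b b uu uu b qbh qbh b uu uu b qbh qbh, which concatenate to the answer.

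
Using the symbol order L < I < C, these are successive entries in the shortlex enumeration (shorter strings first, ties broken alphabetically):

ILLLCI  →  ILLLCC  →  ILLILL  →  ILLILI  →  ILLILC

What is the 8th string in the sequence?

Advancing 3 positions from ILLILC through ILLILC → ILLIIL → ILLIII reaches term 8.

ILLIIC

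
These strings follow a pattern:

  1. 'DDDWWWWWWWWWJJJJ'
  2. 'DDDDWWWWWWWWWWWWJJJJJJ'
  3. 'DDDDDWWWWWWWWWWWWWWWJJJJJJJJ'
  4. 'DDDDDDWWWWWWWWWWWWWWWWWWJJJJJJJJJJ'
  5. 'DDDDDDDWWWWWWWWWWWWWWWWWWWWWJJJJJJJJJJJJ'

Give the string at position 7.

DDDDDDDDDWWWWWWWWWWWWWWWWWWWWWWWWWWWJJJJJJJJJJJJJJJJ

Reading off run lengths: D runs 3, 4, 5, 6, 7; W runs 9, 12, 15, 18, 21; J runs 4, 6, 8, 10, 12 — each is linear in n, where the shown terms are n = 3, 4, 5, 6, 7.
At n = 9 the blocks have lengths 9, 27, 16.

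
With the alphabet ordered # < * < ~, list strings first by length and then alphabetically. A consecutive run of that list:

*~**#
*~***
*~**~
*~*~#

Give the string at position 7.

Stepping forward 3 times from *~*~#: *~*~# → *~*~* → *~*~~, then the target.

*~~##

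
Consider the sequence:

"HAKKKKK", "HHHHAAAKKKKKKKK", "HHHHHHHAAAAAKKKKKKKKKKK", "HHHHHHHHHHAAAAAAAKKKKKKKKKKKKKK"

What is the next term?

HHHHHHHHHHHHHAAAAAAAAAKKKKKKKKKKKKKKKKK

The n-th term is 3n-2 H's then 2n-1 A's then 3n+2 K's (n = 1, 2, …).
For the next term, n = 5, so the run lengths are 13, 9, 17.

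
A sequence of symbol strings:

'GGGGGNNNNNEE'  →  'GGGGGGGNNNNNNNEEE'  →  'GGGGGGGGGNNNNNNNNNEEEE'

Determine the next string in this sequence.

GGGGGGGGGGGNNNNNNNNNNNEEEEE

Each string has the form G^{2n+1} N^{2n+1} E^{n}, where the shown terms are n = 2, 3, 4.
For the next term, n = 5, so the run lengths are 11, 11, 5.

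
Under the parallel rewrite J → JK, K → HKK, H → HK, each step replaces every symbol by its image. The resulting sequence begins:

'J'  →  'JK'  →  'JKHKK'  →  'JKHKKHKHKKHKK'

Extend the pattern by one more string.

JKHKKHKHKKHKKHKHKKHKHKKHKKHKHKKHKK

φ(JKHKKHKHKKHKK) expands symbol-by-symbol to JK HKK HK HKK HKK HK HKK HK HKK HKK HK HKK HKK; joining the 13 pieces gives the next term.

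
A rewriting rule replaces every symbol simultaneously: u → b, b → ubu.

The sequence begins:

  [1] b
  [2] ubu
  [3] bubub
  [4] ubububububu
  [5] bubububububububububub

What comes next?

Rewriting the 21 symbols of bubububububububububub one by one yields ubu b ubu b ubu b ubu b ubu b ubu b ubu b ubu b ubu b ubu b ubu; concatenated:

ubububububububububububububububububububububu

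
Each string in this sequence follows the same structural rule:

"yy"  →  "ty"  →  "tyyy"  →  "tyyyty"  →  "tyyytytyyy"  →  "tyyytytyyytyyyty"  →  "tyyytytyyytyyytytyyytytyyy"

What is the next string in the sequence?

From term 3 onward, concatenate the last term with the second-to-last: ty·yy = tyyy, tyyy·ty = tyyyty, …
The next term joins tyyytytyyytyyytytyyytytyyy and tyyytytyyytyyyty.

tyyytytyyytyyytytyyytytyyytyyytytyyytyyyty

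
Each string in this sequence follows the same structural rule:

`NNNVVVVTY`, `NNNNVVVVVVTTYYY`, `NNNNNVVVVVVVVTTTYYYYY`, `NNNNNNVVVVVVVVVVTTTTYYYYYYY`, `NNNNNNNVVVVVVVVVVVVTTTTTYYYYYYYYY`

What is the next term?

Each string has the form N^{n+2} V^{2n+2} T^{n} Y^{2n-1} (n = 1, 2, …).
Setting n = 6 gives 8, 14, 6, 11 characters in each block.

NNNNNNNNVVVVVVVVVVVVVVTTTTTTYYYYYYYYYYY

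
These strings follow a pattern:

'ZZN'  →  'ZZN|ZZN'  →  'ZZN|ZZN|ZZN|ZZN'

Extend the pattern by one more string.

Every step duplicates the string with '|' between the halves.
Doubling ZZN|ZZN|ZZN|ZZN with '|' between the halves:

ZZN|ZZN|ZZN|ZZN|ZZN|ZZN|ZZN|ZZN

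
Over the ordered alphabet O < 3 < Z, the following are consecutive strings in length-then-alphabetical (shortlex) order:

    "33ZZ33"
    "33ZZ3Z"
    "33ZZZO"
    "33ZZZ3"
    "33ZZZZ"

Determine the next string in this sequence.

The successor of 33ZZZZ increments the rightmost position that isn't already Z and resets every position after it to O.

3ZOOOO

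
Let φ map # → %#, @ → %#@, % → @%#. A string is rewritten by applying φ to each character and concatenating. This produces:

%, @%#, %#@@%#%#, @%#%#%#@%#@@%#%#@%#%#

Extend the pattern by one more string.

Replace each of the 21 characters of @%#%#%#@%#@@%#%#@%#%# in place — %#@ @%# %# @%# %# @%# %# %#@ @%# %# %#@ %#@ @%# %# @%# %# %#@ @%# %# @%# %# — and concatenate.

%#@@%#%#@%#%#@%#%#%#@@%#%#%#@%#@@%#%#@%#%#%#@@%#%#@%#%#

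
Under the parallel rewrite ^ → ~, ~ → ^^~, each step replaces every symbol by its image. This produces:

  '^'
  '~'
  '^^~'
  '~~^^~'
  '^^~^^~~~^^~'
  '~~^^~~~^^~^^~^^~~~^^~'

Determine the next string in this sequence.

Applying the rule to each of the 21 symbols of ~~^^~~~^^~^^~^^~~~^^~ gives the pieces ^^~ ^^~ ~ ~ ^^~ ^^~ ^^~ ~ ~ ^^~ ~ ~ ^^~ ~ ~ ^^~ ^^~ ^^~ ~ ~ ^^~, which concatenate to the answer.

^^~^^~~~^^~^^~^^~~~^^~~~^^~~~^^~^^~^^~~~^^~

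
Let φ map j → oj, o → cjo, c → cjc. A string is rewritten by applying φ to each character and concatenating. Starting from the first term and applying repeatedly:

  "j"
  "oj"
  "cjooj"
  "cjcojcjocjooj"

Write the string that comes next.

Rewriting the 13 symbols of cjcojcjocjooj one by one yields cjc oj cjc cjo oj cjc oj cjo cjc oj cjo cjo oj; concatenated:

cjcojcjccjoojcjcojcjocjcojcjocjooj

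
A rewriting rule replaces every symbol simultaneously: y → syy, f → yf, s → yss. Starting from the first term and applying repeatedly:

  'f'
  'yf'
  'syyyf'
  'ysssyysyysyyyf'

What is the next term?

Rewriting the 14 symbols of ysssyysyysyyyf one by one yields syy yss yss yss syy syy yss syy syy yss syy syy syy yf; concatenated:

syyyssyssysssyysyyysssyysyyysssyysyysyyyf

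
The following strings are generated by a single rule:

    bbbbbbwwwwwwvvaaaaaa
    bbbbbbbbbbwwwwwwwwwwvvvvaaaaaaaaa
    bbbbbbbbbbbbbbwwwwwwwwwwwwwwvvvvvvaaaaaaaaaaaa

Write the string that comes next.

bbbbbbbbbbbbbbbbbbwwwwwwwwwwwwwwwwwwvvvvvvvvaaaaaaaaaaaaaaa

Reading off run lengths: b runs 6, 10, 14; w runs 6, 10, 14; v runs 2, 4, 6; a runs 6, 9, 12 — each is linear in n (n = 1, 2, …).
For the next term, n = 4, so the run lengths are 18, 18, 8, 15.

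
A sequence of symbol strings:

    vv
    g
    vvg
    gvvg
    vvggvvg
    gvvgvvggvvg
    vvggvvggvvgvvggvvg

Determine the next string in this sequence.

gvvgvvggvvgvvggvvggvvgvvggvvg

From term 3 onward, concatenate the second-to-last term with the last: vv·g = vvg, g·vvg = gvvg, …
The next term joins gvvgvvggvvg and vvggvvggvvgvvggvvg.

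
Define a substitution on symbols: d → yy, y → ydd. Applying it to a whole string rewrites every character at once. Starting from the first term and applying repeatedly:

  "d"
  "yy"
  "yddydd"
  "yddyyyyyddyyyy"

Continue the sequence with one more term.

yddyyyyyddyddyddyddyddyyyyyddyddyddydd

Replace each of the 14 characters of yddyyyyyddyyyy in place — ydd yy yy ydd ydd ydd ydd ydd yy yy ydd ydd ydd ydd — and concatenate.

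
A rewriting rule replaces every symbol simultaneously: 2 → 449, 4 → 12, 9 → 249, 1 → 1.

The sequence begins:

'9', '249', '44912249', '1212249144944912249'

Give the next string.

Applying the rule to each of the 19 symbols of 1212249144944912249 gives the pieces 1 449 1 449 449 12 249 1 12 12 249 12 12 249 1 449 449 12 249, which concatenate to the answer.

1449144944912249112122491212249144944912249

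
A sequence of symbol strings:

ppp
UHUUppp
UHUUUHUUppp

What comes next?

Every step adds UHUU at the front: s(k+1) = UHUU·s(k).
Applying this once more to UHUUUHUUppp:

UHUUUHUUUHUUppp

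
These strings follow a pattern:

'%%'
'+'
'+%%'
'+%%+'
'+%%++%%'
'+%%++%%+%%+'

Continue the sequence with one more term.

+%%++%%+%%++%%++%%

This is a Fibonacci-style word recurrence s(k) = s(k−1)·s(k−2): e.g. +·%% = +%%.
The next term joins +%%++%%+%%+ and +%%++%%.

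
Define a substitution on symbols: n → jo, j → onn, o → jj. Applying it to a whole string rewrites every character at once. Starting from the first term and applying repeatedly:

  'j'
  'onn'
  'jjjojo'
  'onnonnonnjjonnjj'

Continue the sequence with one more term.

jjjojojjjojojjjojoonnonnjjjojoonnonn

φ(onnonnonnjjonnjj) expands symbol-by-symbol to jj jo jo jj jo jo jj jo jo onn onn jj jo jo onn onn; joining the 16 pieces gives the next term.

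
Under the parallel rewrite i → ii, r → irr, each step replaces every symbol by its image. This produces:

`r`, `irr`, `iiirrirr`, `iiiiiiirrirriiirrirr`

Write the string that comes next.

φ(iiiiiiirrirriiirrirr) expands symbol-by-symbol to ii ii ii ii ii ii ii irr irr ii irr irr ii ii ii irr irr ii irr irr; joining the 20 pieces gives the next term.

iiiiiiiiiiiiiiirrirriiirrirriiiiiiirrirriiirrirr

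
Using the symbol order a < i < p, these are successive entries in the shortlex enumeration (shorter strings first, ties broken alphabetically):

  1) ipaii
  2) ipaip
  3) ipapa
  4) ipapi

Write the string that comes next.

ipapp

Find the rightmost character of ipapi below p, bump it to the next letter, and reset everything to its right to a.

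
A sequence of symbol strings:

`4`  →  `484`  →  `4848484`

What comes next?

Every step duplicates the string with '8' between the halves.
So the next term is two copies of 4848484 with '8' between the halves.

484848484848484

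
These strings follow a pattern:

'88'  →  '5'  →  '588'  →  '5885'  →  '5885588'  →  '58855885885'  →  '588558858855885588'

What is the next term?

From term 3 onward, concatenate the last term with the second-to-last: 5·88 = 588, 588·5 = 5885, …
Continuing: 588558858855885588 · 58855885885 gives term 8.

58855885885588558858855885885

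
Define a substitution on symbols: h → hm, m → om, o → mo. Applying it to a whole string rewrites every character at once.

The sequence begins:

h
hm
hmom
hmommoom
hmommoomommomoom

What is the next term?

Rewriting the 16 symbols of hmommoomommomoom one by one yields hm om mo om om mo mo om mo om om mo om mo mo om; concatenated:

hmommoomommomoommoomommoommomoom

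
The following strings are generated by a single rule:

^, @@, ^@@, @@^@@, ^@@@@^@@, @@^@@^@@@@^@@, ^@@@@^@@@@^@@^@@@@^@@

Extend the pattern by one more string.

@@^@@^@@@@^@@^@@@@^@@@@^@@^@@@@^@@

From term 3 onward, concatenate the second-to-last term with the last: ^·@@ = ^@@, @@·^@@ = @@^@@, …
Continuing: @@^@@^@@@@^@@ · ^@@@@^@@@@^@@^@@@@^@@ gives term 8.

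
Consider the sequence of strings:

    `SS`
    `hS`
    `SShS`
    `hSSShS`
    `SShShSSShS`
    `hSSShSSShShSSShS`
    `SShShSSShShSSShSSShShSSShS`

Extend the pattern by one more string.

Each term (from the third on) is the two preceding terms concatenated in order: term 3 = SS·hS = SShS.
So term 8 is hSSShSSShShSSShS·SShShSSShShSSShSSShShSSShS.

hSSShSSShShSSShSSShShSSShShSSShSSShShSSShS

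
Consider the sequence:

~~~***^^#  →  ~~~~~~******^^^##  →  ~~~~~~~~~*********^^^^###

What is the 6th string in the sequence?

~~~~~~~~~~~~~~~~~~******************^^^^^^^######

The n-th term is 3n ~'s then 3n *'s then n+1 ^'s then n #'s (n = 1, 2, …).
For term 6, n = 6, so the run lengths are 18, 18, 7, 6.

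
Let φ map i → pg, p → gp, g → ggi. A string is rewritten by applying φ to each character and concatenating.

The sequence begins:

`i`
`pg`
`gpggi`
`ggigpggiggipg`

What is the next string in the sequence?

Rewriting the 13 symbols of ggigpggiggipg one by one yields ggi ggi pg ggi gp ggi ggi pg ggi ggi pg gp ggi; concatenated:

ggiggipgggigpggiggipgggiggipggpggi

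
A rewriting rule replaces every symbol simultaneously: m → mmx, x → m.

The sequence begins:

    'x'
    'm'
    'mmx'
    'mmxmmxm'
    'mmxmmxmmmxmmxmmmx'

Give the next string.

Replace each of the 17 characters of mmxmmxmmmxmmxmmmx in place — mmx mmx m mmx mmx m mmx mmx mmx m mmx mmx m mmx mmx mmx m — and concatenate.

mmxmmxmmmxmmxmmmxmmxmmxmmmxmmxmmmxmmxmmxm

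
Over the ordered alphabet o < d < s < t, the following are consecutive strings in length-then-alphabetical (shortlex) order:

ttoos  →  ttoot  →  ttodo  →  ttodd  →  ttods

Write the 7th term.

Advancing 2 positions from ttods through ttods → ttodt reaches term 7.

ttoso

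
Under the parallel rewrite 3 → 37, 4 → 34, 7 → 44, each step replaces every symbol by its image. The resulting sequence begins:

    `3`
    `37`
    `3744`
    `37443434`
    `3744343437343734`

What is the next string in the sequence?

37443434373437343744373437443734

φ(3744343437343734) expands symbol-by-symbol to 37 44 34 34 37 34 37 34 37 44 37 34 37 44 37 34; joining the 16 pieces gives the next term.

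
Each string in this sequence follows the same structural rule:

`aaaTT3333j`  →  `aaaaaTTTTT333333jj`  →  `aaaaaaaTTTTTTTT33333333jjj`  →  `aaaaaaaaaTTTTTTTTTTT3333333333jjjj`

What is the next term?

aaaaaaaaaaaTTTTTTTTTTTTTT333333333333jjjjj

Term n consists of 2n+1 a's, followed by 3n-1 T's, followed by 2n+2 3's, followed by n j's (n = 1, 2, …).
For the next term, n = 5, so the run lengths are 11, 14, 12, 5.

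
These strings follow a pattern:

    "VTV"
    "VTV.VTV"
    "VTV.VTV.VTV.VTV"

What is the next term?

VTV.VTV.VTV.VTV.VTV.VTV.VTV.VTV

Each string is two copies of the previous one joined by '.'.
One more doubling of VTV.VTV.VTV.VTV gives the answer.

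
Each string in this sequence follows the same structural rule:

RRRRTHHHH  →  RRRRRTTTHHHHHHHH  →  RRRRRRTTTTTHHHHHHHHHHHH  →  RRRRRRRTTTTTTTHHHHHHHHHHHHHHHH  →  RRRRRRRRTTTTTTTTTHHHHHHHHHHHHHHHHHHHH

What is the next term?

RRRRRRRRRTTTTTTTTTTTHHHHHHHHHHHHHHHHHHHHHHHH

The n-th term is n+3 R's then 2n-1 T's then 4n H's (n = 1, 2, …).
For the next term, n = 6, so the run lengths are 9, 11, 24.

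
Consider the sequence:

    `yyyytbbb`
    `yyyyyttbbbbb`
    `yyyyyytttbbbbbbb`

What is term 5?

Term n consists of n+2 y's, followed by n-1 t's, followed by 2n-1 b's, where the shown terms are n = 2, 3, 4.
At n = 6 the blocks have lengths 8, 5, 11.

yyyyyyyytttttbbbbbbbbbbb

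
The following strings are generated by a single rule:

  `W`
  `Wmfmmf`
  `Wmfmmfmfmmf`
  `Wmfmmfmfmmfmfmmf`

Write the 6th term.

Wmfmmfmfmmfmfmmfmfmmfmfmmf

The strings grow by a fixed suffix mfmmf each time.
From Wmfmmfmfmmfmfmmf, 2 further steps: Wmfmmfmfmmfmfmmf → Wmfmmfmfmmfmfmmfmfmmf → (answer).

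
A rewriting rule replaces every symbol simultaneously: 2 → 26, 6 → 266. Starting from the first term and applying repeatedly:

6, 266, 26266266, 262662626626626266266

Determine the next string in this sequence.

2626626266266262662626626626266266262662626626626266266

Applying the rule to each of the 21 symbols of 262662626626626266266 gives the pieces 26 266 26 266 266 26 266 26 266 266 26 266 266 26 266 26 266 266 26 266 266, which concatenate to the answer.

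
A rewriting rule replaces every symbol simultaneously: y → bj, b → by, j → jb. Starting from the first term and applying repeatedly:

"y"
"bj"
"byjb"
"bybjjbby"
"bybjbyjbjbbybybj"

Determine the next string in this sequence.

Rewriting the 16 symbols of bybjbyjbjbbybybj one by one yields by bj by jb by bj jb by jb by by bj by bj by jb; concatenated:

bybjbyjbbybjjbbyjbbybybjbybjbyjb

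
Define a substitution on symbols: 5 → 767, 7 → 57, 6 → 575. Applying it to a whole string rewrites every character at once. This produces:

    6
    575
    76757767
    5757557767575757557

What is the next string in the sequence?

Applying the rule to each of the 19 symbols of 5757557767575757557 gives the pieces 767 57 767 57 767 767 57 57 575 57 767 57 767 57 767 57 767 767 57, which concatenate to the answer.

767577675776776757575755776757767577675776776757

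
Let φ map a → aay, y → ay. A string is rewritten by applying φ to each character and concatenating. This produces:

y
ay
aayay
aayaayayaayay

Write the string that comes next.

aayaayayaayaayayaayayaayaayayaayay

Replace each of the 13 characters of aayaayayaayay in place — aay aay ay aay aay ay aay ay aay aay ay aay ay — and concatenate.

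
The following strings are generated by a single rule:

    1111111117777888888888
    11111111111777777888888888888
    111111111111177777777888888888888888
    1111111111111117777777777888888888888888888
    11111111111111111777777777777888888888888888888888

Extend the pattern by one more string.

111111111111111111177777777777777888888888888888888888888

Reading off run lengths: 1 runs 9, 11, 13, 15, 17; 7 runs 4, 6, 8, 10, 12; 8 runs 9, 12, 15, 18, 21 — each is linear in n, where the shown terms are n = 3, 4, 5, 6, 7.
At n = 8 the blocks have lengths 19, 14, 24.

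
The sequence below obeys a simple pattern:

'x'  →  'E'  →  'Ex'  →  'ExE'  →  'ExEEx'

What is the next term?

Each term (from the third on) is the previous term followed by the one before it: term 3 = E·x = Ex.
So term 6 is ExEEx·ExE.

ExEExExE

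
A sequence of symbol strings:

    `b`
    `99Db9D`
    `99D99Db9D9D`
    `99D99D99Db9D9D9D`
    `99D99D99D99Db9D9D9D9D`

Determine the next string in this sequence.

s(k+1) = 99D·s(k)·9D, so each term gains 99D as a prefix and 9D as a suffix.
So the next term is 99D·99D99D99D99Db9D9D9D9D·9D.

99D99D99D99D99Db9D9D9D9D9D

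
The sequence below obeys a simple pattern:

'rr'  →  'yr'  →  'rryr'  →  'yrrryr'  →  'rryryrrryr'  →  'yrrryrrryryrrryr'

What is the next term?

From term 3 onward, concatenate the second-to-last term with the last: rr·yr = rryr, yr·rryr = yrrryr, …
The next term joins rryryrrryr and yrrryrrryryrrryr.

rryryrrryryrrryrrryryrrryr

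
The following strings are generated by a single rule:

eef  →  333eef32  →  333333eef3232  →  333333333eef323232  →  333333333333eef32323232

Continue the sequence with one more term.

Each term wraps the previous one in 333 on the left and 32 on the right.
One more step from 333333333333eef32323232 gives the answer.

333333333333333eef3232323232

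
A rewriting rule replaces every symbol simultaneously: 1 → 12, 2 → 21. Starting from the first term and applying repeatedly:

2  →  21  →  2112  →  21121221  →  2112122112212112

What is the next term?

21121221122121121221211221121221

Applying the rule to each of the 16 symbols of 2112122112212112 gives the pieces 21 12 12 21 12 21 21 12 12 21 21 12 21 12 12 21, which concatenate to the answer.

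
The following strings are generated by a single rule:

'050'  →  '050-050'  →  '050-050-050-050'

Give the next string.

Each string is two copies of the previous one joined by '-'.
Doubling 050-050-050-050 with '-' between the halves:

050-050-050-050-050-050-050-050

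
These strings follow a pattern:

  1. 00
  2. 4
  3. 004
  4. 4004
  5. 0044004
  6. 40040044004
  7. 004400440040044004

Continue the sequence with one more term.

40040044004004400440040044004

Each term (from the third on) is the two preceding terms concatenated in order: term 3 = 00·4 = 004.
The next term joins 40040044004 and 004400440040044004.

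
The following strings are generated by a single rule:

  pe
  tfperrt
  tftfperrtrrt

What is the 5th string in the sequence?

tftftftfperrtrrtrrtrrt

Every step adds tf to the front and rrt to the end of the previous string.
From tftfperrtrrt, 2 further steps: tftfperrtrrt → tftftfperrtrrtrrt → (answer).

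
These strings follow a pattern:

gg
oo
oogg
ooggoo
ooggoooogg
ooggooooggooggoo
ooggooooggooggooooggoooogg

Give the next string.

Each term (from the third on) is the previous term followed by the one before it: term 3 = oo·gg = oogg.
The next term joins ooggooooggooggooooggoooogg and ooggooooggooggoo.

ooggooooggooggooooggooooggooggooooggooggoo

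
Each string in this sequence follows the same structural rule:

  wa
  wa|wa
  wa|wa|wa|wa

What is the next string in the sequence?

Every step duplicates the string with '|' between the halves.
One more doubling of wa|wa|wa|wa gives the answer.

wa|wa|wa|wa|wa|wa|wa|wa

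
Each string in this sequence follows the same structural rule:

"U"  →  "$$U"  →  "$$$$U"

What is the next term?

The strings grow by a fixed prefix $$ each time.
One more step from $$$$U gives the answer.

$$$$$$U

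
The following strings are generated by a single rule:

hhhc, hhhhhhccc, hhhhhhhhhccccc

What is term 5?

hhhhhhhhhhhhhhhccccccccc

Term n consists of 3n h's, followed by 2n-1 c's (n = 1, 2, …).
Setting n = 5 gives 15, 9 characters in each block.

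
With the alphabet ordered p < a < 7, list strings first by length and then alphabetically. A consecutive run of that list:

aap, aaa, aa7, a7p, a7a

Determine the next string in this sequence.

a77

The successor of a7a increments the rightmost position that isn't already 7 and resets every position after it to p.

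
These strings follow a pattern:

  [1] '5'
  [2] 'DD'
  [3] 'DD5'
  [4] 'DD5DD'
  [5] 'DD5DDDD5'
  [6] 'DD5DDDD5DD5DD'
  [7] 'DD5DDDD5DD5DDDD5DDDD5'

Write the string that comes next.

DD5DDDD5DD5DDDD5DDDD5DD5DDDD5DD5DD

From term 3 onward, concatenate the last term with the second-to-last: DD·5 = DD5, DD5·DD = DD5DD, …
Continuing: DD5DDDD5DD5DDDD5DDDD5 · DD5DDDD5DD5DD gives term 8.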